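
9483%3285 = 2913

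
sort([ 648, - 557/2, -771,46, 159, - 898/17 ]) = [  -  771,  -  557/2, -898/17,  46, 159, 648 ] 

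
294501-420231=  -  125730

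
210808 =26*8108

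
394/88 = 4 + 21/44 = 4.48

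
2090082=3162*661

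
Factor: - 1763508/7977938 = - 2^1*3^1 * 179^1 *821^1 * 3988969^( - 1 )  =  - 881754/3988969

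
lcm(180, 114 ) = 3420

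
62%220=62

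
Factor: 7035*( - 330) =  - 2^1*3^2*5^2*7^1*11^1 * 67^1 = - 2321550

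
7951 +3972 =11923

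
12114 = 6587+5527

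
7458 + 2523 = 9981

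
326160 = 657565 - 331405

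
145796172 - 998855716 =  - 853059544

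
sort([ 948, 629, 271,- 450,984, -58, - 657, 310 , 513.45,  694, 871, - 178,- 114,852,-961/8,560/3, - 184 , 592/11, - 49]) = [-657, - 450, - 184, - 178,-961/8, - 114, - 58, - 49, 592/11, 560/3, 271,310, 513.45, 629, 694,852,871,948,984 ]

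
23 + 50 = 73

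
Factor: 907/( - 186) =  - 2^( - 1)*3^( - 1 )*31^( - 1 )*907^1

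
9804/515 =9804/515 =19.04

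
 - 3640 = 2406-6046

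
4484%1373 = 365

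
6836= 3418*2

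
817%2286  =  817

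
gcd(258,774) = 258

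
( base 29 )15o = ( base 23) 1kl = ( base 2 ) 1111110010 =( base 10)1010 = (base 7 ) 2642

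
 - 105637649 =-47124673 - 58512976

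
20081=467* 43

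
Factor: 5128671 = 3^1*31^1*55147^1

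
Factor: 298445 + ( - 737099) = -438654 = - 2^1*3^1*29^1 * 2521^1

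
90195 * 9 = 811755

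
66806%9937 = 7184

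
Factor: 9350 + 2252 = 11602=2^1*5801^1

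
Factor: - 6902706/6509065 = - 2^1*3^1 * 5^ (  -  1)*149^ (-1 )*1019^1*1129^1*8737^(  -  1 ) 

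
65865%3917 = 3193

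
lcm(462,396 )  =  2772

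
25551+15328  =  40879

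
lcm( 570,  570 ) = 570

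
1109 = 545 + 564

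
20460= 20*1023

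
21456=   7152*3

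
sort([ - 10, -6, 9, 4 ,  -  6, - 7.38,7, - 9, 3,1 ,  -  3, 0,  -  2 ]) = [ - 10, - 9, - 7.38, - 6, - 6, - 3 , - 2,  0, 1,3,4, 7,9] 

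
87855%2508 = 75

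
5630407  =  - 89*( - 63263 ) 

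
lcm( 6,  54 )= 54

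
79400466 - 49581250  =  29819216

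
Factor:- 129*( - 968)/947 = 2^3*3^1 * 11^2*43^1*947^( - 1) = 124872/947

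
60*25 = 1500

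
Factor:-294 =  - 2^1* 3^1* 7^2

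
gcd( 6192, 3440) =688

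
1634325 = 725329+908996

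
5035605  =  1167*4315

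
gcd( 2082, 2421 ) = 3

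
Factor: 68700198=2^1 * 3^1 * 7^1*367^1*4457^1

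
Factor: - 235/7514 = -2^( - 1)*5^1*13^(-1)*17^ (- 2)*47^1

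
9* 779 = 7011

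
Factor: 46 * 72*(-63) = - 2^4*3^4*7^1*23^1 = - 208656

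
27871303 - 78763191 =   -  50891888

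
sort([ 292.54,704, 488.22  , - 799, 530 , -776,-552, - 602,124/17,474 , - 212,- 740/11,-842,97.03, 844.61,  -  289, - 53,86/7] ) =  [ - 842, - 799 , - 776, -602,-552, -289 ,-212,-740/11,-53,  124/17,  86/7,97.03 , 292.54,474, 488.22, 530,704,  844.61 ] 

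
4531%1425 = 256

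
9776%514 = 10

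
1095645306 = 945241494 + 150403812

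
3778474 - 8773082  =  -4994608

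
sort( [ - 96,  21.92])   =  [ - 96,21.92] 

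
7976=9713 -1737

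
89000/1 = 89000 = 89000.00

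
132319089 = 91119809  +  41199280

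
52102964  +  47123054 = 99226018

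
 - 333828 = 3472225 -3806053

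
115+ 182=297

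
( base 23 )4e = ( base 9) 127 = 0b1101010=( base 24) 4a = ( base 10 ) 106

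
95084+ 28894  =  123978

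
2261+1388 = 3649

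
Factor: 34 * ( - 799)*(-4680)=2^4*3^2*5^1*13^1*17^2*47^1  =  127136880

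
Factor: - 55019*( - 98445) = 3^1*5^1*37^1*1487^1*6563^1  =  5416345455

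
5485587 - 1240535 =4245052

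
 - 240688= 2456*( - 98)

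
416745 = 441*945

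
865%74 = 51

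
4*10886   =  43544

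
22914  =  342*67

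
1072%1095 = 1072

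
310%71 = 26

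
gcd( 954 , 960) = 6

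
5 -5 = 0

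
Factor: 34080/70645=96/199  =  2^5*3^1*199^(-1 ) 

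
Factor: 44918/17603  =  2^1*29^( - 1)*37^1 =74/29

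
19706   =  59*334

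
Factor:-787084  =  -2^2 * 196771^1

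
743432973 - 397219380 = 346213593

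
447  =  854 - 407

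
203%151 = 52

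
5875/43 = 136 + 27/43  =  136.63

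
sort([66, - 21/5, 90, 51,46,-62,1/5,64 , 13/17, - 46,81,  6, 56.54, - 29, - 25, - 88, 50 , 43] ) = [ - 88, - 62, - 46, - 29, - 25, - 21/5,  1/5,13/17,6, 43,46, 50,51,56.54,64,66, 81, 90]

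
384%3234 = 384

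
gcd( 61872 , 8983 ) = 1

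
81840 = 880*93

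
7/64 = 7/64 = 0.11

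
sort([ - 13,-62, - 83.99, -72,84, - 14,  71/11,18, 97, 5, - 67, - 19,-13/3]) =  [ - 83.99,-72, - 67, -62, - 19, - 14, - 13, - 13/3,5,71/11,18, 84, 97]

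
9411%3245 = 2921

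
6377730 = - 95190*(-67 )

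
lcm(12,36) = 36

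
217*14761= 3203137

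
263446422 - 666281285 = -402834863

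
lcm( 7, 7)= 7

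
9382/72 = 130+11/36 = 130.31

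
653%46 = 9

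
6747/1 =6747 = 6747.00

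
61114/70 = 30557/35 = 873.06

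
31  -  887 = -856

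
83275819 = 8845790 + 74430029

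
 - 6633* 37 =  -245421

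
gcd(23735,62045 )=5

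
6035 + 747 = 6782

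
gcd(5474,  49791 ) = 7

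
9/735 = 3/245  =  0.01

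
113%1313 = 113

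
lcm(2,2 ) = 2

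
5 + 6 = 11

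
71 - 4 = 67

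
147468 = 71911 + 75557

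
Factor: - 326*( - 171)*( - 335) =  - 2^1 * 3^2*5^1*19^1*67^1  *163^1= - 18674910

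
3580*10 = 35800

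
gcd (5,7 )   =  1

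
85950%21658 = 20976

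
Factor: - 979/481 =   -  11^1*13^ ( - 1 )*37^( - 1)*89^1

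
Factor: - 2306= - 2^1*1153^1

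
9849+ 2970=12819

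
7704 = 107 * 72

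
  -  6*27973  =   -167838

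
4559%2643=1916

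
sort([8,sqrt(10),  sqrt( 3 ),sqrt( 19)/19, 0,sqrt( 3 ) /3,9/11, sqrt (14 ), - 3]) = [  -  3, 0 , sqrt (19 ) /19,  sqrt( 3)/3, 9/11, sqrt( 3 ), sqrt(10 ), sqrt(14), 8] 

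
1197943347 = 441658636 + 756284711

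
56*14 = 784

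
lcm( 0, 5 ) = 0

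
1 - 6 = -5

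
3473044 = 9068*383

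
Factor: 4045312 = 2^9*7901^1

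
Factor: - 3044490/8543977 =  - 2^1*3^1*5^1*13^( - 1 )*19^(-1)*34591^ ( - 1)*101483^1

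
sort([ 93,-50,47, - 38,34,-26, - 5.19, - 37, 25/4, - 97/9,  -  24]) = [ - 50, - 38,  -  37, - 26, - 24, - 97/9,- 5.19, 25/4, 34, 47,93] 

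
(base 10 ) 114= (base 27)46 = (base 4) 1302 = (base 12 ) 96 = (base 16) 72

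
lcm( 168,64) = 1344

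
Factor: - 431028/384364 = - 351/313 = - 3^3*13^1*313^(-1 )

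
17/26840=17/26840 = 0.00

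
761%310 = 141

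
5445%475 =220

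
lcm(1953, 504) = 15624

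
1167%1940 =1167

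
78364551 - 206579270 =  -128214719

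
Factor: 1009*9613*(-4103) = -39797118251  =  -11^1*373^1*1009^1*9613^1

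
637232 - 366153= 271079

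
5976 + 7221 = 13197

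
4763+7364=12127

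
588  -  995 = -407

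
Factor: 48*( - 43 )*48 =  - 99072=   - 2^8*3^2*43^1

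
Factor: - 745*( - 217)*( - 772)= - 2^2*  5^1 * 7^1 * 31^1 * 149^1*193^1 = -124805380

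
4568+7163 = 11731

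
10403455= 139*74845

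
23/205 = 23/205 = 0.11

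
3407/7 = 3407/7 = 486.71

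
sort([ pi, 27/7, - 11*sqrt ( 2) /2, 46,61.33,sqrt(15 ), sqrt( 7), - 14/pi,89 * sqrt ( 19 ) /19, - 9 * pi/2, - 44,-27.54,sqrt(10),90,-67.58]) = [ - 67.58, -44,-27.54, - 9 *pi/2,  -  11 * sqrt(2) /2, - 14/pi, sqrt( 7),pi,  sqrt( 10), 27/7, sqrt( 15 ),89*sqrt( 19)/19,46,61.33, 90 ]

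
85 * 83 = 7055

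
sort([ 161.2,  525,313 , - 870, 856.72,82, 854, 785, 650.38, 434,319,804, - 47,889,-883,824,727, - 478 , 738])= [ - 883,-870, - 478 ,  -  47, 82 , 161.2,  313,319 , 434, 525,  650.38, 727, 738 , 785, 804,824,854,  856.72, 889]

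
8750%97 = 20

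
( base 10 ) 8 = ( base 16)8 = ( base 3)22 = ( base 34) 8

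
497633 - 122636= 374997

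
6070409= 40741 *149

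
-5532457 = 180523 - 5712980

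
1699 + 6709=8408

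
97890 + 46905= 144795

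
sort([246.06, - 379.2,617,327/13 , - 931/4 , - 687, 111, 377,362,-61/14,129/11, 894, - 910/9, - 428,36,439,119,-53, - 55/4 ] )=[  -  687, -428, - 379.2, - 931/4, - 910/9, - 53, - 55/4 ,-61/14,  129/11,327/13, 36, 111 , 119,246.06,362, 377,439, 617,894] 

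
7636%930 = 196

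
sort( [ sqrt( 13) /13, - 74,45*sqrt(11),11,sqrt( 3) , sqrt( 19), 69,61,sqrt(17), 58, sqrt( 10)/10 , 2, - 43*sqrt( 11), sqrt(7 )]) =[  -  43*sqrt( 11), - 74,sqrt(13)/13 , sqrt( 10)/10,  sqrt( 3),2,sqrt( 7 ),sqrt ( 17),sqrt(19)  ,  11 , 58,  61 , 69,45  *  sqrt ( 11 )]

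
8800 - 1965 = 6835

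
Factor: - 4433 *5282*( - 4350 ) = 101855711100 = 2^2*3^1*5^2*11^1 *13^1*19^1*29^1*31^1*139^1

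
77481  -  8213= 69268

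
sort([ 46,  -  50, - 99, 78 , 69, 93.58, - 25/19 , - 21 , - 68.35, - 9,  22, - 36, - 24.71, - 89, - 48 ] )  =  [ - 99, - 89, - 68.35 , - 50,  -  48 , - 36, - 24.71, - 21, - 9, - 25/19, 22,46, 69, 78 , 93.58]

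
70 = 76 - 6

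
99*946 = 93654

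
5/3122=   5/3122  =  0.00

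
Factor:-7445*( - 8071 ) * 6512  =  2^4 * 5^1*7^1*11^1*37^1*1153^1*1489^1 = 391296930640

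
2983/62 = 48 + 7/62 =48.11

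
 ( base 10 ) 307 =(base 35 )8R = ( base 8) 463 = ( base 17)111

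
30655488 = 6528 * 4696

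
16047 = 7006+9041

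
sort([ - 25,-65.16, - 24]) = [ - 65.16, - 25, - 24]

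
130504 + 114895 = 245399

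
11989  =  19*631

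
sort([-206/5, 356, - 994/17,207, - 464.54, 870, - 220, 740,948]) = [ - 464.54, - 220, - 994/17,- 206/5 , 207, 356, 740,870, 948]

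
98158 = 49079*2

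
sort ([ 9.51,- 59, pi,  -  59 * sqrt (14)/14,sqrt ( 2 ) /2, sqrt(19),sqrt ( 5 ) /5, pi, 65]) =[ - 59, - 59*sqrt( 14)/14,sqrt( 5) /5, sqrt ( 2 ) /2,pi, pi,  sqrt (19), 9.51,  65 ] 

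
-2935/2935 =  - 1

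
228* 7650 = 1744200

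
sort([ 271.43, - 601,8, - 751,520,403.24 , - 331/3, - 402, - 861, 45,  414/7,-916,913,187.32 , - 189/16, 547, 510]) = [  -  916, - 861, -751, - 601,-402, - 331/3, - 189/16, 8, 45, 414/7,187.32, 271.43 , 403.24,510, 520, 547,  913]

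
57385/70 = 11477/14 = 819.79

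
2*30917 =61834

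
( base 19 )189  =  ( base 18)1b0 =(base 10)522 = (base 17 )1DC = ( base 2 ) 1000001010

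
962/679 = 962/679 = 1.42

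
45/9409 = 45/9409 = 0.00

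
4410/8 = 2205/4 = 551.25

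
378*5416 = 2047248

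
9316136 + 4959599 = 14275735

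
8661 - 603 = 8058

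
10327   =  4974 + 5353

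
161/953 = 161/953 = 0.17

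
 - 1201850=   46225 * ( - 26) 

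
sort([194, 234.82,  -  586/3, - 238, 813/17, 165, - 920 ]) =[ - 920, - 238, - 586/3, 813/17 , 165,194, 234.82 ]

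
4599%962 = 751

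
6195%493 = 279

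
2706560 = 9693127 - 6986567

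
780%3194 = 780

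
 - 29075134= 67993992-97069126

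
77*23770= 1830290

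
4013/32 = 4013/32 = 125.41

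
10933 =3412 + 7521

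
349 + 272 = 621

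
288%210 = 78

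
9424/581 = 9424/581 = 16.22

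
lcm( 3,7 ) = 21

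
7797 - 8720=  - 923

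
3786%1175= 261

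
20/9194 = 10/4597= 0.00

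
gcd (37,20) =1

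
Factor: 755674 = 2^1*53^1*7129^1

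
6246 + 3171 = 9417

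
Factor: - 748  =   - 2^2*11^1*17^1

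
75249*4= 300996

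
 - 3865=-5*773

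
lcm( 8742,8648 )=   804264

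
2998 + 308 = 3306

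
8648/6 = 4324/3 = 1441.33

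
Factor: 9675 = 3^2*5^2*43^1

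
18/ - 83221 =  - 1 + 83203/83221 = -0.00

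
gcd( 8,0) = 8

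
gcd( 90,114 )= 6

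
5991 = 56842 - 50851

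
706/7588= 353/3794 = 0.09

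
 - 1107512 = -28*39554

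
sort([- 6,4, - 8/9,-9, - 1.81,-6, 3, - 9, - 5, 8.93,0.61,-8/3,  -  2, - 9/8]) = [ - 9, - 9, - 6, - 6, - 5, - 8/3,-2, - 1.81 , - 9/8, - 8/9,  0.61, 3, 4,8.93] 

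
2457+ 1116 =3573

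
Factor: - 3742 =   -  2^1 * 1871^1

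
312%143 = 26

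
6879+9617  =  16496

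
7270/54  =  3635/27 = 134.63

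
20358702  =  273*74574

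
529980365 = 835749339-305768974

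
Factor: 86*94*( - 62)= - 501208=- 2^3*31^1*43^1 * 47^1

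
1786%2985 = 1786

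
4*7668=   30672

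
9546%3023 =477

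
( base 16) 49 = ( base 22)37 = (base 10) 73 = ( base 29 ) 2f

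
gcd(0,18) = 18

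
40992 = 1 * 40992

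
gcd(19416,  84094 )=2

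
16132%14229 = 1903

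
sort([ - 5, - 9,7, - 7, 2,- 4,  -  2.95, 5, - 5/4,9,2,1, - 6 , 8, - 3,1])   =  [ - 9 , - 7,  -  6, - 5, - 4, - 3,  -  2.95, - 5/4,1,1,2, 2, 5,7,8, 9] 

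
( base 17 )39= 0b111100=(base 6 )140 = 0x3C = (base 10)60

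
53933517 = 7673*7029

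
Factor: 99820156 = 2^2*61^1*409099^1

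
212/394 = 106/197= 0.54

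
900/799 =900/799 =1.13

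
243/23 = 10 + 13/23 = 10.57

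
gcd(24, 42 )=6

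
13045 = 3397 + 9648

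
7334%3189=956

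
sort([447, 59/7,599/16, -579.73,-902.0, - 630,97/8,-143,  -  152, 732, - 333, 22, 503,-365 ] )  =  [-902.0, - 630,-579.73,-365, -333,  -  152,  -  143,  59/7, 97/8,  22,  599/16, 447,503, 732 ]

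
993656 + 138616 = 1132272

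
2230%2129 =101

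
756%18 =0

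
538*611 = 328718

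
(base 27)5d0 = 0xF9C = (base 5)111441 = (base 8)7634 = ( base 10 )3996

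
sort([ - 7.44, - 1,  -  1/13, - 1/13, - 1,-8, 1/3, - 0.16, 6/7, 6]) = [ - 8, - 7.44,- 1, - 1, - 0.16,-1/13, - 1/13,1/3,6/7 , 6]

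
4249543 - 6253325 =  - 2003782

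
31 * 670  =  20770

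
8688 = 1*8688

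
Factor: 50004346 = 2^1 * 7^1*23^1*83^1 * 1871^1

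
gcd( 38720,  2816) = 704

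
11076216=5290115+5786101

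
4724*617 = 2914708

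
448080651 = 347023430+101057221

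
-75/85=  - 1 + 2/17 = - 0.88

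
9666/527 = 9666/527 = 18.34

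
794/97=8 + 18/97 = 8.19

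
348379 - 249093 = 99286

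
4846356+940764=5787120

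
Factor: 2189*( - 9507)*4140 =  - 2^2*3^3*5^1* 11^1*23^1* 199^1 * 3169^1=- 86156807220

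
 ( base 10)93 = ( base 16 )5D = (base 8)135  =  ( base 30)33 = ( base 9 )113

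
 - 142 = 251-393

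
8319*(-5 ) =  - 41595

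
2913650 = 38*76675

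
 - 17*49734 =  - 845478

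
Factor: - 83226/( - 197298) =3^(-1 )*11^1*13^1*113^( - 1 )=143/339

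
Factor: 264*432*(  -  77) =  - 8781696 = -2^7*3^4*7^1*11^2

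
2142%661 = 159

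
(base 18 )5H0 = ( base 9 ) 2570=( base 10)1926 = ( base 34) 1mm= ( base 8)3606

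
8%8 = 0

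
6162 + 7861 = 14023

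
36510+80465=116975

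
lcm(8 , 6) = 24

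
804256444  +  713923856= 1518180300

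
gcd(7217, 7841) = 1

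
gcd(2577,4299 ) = 3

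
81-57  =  24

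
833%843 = 833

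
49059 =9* 5451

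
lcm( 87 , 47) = 4089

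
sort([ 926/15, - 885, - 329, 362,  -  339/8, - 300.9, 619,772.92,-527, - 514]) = [ - 885, - 527, - 514,-329, - 300.9, -339/8,926/15,362,  619,  772.92]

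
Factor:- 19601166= -2^1* 3^1 * 13^1*251297^1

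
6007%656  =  103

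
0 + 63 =63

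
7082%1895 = 1397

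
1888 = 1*1888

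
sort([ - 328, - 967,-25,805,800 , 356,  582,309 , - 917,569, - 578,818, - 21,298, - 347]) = [ - 967,  -  917,- 578,- 347, - 328, - 25, - 21, 298 , 309, 356, 569 , 582,800,805,818]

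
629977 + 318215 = 948192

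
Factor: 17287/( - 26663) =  - 7^( - 1 )*13^ ( - 1) * 59^1  =  - 59/91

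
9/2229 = 3/743 = 0.00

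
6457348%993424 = 496804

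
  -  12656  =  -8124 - 4532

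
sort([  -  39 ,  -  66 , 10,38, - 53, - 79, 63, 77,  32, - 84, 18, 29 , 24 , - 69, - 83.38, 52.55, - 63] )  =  [ - 84, - 83.38, - 79, - 69, -66, - 63, - 53, - 39, 10, 18,24,29,32, 38,52.55,63, 77]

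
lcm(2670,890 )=2670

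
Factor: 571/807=3^(-1 )*269^(-1) * 571^1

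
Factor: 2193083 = 991^1*2213^1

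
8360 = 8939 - 579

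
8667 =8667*1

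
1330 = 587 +743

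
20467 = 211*97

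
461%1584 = 461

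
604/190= 302/95 = 3.18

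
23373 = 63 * 371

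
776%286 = 204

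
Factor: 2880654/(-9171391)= -2^1 * 3^1*7^1 * 107^1*641^1*821^ (-1 ) * 11171^ (-1)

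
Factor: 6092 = 2^2 * 1523^1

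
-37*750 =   -  27750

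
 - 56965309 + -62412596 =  - 119377905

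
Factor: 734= 2^1*367^1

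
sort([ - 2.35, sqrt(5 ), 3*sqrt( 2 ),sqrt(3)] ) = [ - 2.35, sqrt( 3),sqrt(5),3*sqrt( 2)] 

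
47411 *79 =3745469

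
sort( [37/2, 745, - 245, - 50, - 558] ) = [ - 558,-245, - 50, 37/2, 745]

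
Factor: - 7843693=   -11^1*13^1 * 54851^1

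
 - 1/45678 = -1/45678 = - 0.00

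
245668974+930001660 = 1175670634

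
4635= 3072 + 1563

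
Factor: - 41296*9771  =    -  2^4 * 3^1 * 29^1*89^1*3257^1  =  - 403503216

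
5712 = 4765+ 947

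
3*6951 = 20853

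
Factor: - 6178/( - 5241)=2^1*3^( - 1)* 1747^ ( - 1 )*3089^1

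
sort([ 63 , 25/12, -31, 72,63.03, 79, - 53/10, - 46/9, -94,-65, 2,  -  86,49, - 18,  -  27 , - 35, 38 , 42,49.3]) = [ - 94, - 86, - 65, - 35,-31, - 27, - 18, - 53/10, - 46/9,  2,  25/12,38,42, 49,49.3,63, 63.03, 72, 79]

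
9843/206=47 + 161/206 = 47.78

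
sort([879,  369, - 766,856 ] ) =[ - 766,369,856, 879 ] 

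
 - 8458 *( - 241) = 2038378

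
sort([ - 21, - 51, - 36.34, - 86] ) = [-86 ,- 51, - 36.34, - 21 ] 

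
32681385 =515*63459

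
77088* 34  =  2620992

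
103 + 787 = 890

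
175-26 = 149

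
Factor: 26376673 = 17^1*43^1*36083^1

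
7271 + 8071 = 15342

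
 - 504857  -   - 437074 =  - 67783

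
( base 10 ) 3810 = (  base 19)aaa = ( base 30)470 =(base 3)12020010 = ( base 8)7342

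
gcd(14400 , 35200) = 1600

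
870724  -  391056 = 479668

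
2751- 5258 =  - 2507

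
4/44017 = 4/44017=   0.00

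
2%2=0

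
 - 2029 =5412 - 7441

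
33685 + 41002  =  74687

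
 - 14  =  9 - 23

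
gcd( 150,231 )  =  3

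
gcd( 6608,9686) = 2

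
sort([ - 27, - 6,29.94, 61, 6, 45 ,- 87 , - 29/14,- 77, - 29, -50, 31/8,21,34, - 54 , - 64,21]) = [ - 87,-77, - 64, - 54, - 50 ,  -  29,- 27, - 6, -29/14, 31/8, 6,21, 21,29.94,34, 45,61]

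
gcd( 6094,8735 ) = 1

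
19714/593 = 33 + 145/593= 33.24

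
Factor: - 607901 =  - 7^1*86843^1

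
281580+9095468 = 9377048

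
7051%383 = 157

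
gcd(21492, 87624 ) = 36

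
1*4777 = 4777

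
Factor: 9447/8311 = 3^1*47^1*67^1*8311^( - 1)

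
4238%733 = 573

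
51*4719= 240669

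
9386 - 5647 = 3739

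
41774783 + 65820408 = 107595191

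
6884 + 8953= 15837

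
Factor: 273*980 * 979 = 261921660=2^2*3^1*5^1*7^3*11^1*13^1*89^1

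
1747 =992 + 755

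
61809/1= 61809 = 61809.00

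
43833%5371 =865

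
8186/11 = 744 + 2/11 = 744.18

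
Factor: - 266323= - 19^1*107^1*131^1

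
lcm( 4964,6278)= 213452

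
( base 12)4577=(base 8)17053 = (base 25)C8N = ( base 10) 7723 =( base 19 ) 1279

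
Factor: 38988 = 2^2*3^3*19^2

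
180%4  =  0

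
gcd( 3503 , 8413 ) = 1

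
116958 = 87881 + 29077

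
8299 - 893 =7406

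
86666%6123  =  944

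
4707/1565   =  4707/1565 =3.01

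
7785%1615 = 1325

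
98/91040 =49/45520 =0.00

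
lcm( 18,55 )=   990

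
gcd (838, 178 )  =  2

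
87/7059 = 29/2353 = 0.01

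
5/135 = 1/27 = 0.04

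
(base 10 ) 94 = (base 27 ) 3d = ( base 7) 163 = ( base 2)1011110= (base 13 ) 73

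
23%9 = 5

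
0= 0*997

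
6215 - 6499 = - 284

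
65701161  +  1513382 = 67214543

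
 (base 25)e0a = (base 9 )13013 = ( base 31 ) 93I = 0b10001000111000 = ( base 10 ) 8760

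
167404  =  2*83702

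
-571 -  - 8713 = 8142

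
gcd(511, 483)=7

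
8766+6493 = 15259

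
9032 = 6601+2431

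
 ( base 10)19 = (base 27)j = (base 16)13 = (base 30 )j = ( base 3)201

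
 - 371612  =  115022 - 486634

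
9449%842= 187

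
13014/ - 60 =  - 2169/10  =  - 216.90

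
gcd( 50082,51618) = 6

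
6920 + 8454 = 15374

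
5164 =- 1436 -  - 6600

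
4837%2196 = 445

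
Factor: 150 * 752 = 112800 = 2^5*3^1 * 5^2*47^1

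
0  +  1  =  1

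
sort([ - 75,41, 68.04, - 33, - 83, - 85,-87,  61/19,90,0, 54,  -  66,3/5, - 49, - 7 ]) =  [ - 87, - 85, - 83, - 75, - 66, - 49, - 33, - 7,0,  3/5,61/19, 41,54, 68.04, 90 ] 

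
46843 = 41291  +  5552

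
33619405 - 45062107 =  - 11442702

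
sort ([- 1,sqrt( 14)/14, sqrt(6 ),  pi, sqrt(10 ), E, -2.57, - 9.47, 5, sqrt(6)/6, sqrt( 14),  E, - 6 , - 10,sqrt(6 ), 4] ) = [ - 10, - 9.47, -6, - 2.57, - 1,sqrt( 14 )/14, sqrt(6 ) /6,sqrt( 6 ), sqrt ( 6),E, E, pi,  sqrt(10 ),sqrt(14 ), 4, 5 ] 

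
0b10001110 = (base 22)6A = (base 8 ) 216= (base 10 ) 142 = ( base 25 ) 5h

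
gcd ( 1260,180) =180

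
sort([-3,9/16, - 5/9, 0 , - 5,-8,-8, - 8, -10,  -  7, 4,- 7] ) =[ - 10,-8, - 8, - 8,-7,  -  7 , - 5,  -  3,-5/9 , 0,9/16, 4] 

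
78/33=2 + 4/11=2.36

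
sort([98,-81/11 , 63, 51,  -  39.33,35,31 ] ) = [ - 39.33, - 81/11,31,35,  51,63,98 ] 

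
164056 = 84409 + 79647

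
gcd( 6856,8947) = 1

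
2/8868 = 1/4434 = 0.00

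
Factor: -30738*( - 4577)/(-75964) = -70343913/37982 = - 2^(-1 )*3^1*7^( - 1)*23^1 * 47^1*109^1*199^1 *2713^( - 1)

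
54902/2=27451 = 27451.00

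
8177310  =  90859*90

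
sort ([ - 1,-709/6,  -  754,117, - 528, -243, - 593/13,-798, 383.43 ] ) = [ - 798,-754,-528, - 243, - 709/6, - 593/13, - 1,117,  383.43]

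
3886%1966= 1920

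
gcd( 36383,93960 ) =1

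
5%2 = 1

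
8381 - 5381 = 3000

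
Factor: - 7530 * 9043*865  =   - 2^1 * 3^1*5^2*173^1*251^1 * 9043^1 = - 58901128350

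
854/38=22 + 9/19 = 22.47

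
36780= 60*613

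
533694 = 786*679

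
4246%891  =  682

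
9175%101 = 85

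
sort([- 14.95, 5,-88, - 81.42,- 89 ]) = [ - 89, -88, - 81.42, - 14.95,5 ] 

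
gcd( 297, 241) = 1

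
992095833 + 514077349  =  1506173182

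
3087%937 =276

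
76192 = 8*9524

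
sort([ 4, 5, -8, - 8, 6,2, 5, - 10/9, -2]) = [ - 8, - 8, - 2, -10/9, 2,4,5 , 5,6]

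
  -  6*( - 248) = 1488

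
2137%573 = 418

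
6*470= 2820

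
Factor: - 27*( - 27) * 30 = 21870  =  2^1*3^7*5^1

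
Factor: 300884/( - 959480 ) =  - 75221/239870 =- 2^( - 1)*5^( - 1)*17^ ( - 2 )*19^1*37^1*83^( -1) * 107^1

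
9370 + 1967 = 11337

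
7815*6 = 46890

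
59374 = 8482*7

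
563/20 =563/20= 28.15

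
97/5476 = 97/5476 = 0.02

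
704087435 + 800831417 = 1504918852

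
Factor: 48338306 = 2^1 * 24169153^1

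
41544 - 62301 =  - 20757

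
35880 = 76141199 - 76105319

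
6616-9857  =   - 3241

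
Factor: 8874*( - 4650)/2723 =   -  41264100/2723  =  - 2^2*3^3*5^2 * 7^( - 1 )*17^1*29^1*31^1 * 389^( - 1 ) 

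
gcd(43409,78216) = 1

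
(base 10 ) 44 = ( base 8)54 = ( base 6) 112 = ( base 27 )1H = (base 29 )1F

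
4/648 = 1/162 = 0.01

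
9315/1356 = 3105/452=6.87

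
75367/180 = 75367/180 = 418.71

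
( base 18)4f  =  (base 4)1113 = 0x57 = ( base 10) 87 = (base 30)2r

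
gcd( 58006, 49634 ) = 598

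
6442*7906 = 50930452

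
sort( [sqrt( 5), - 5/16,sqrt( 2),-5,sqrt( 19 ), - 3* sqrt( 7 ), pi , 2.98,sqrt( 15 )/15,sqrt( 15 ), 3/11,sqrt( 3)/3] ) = [ - 3*sqrt ( 7), - 5 ,-5/16, sqrt(15 )/15,3/11, sqrt (3 ) /3,sqrt( 2),sqrt( 5 ),2.98,pi, sqrt( 15 ),sqrt(19) ]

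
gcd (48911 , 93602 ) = 1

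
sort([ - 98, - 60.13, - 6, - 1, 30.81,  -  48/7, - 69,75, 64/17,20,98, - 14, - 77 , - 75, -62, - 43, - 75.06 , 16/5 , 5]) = [ - 98, - 77,-75.06, - 75, - 69, - 62, - 60.13, - 43,-14, - 48/7, - 6, - 1,16/5,64/17,5,20,30.81,75,98]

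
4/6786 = 2/3393= 0.00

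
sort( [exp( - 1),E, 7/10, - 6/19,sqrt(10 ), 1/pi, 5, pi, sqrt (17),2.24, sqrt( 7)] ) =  [ - 6/19, 1/pi, exp( - 1 ), 7/10, 2.24, sqrt(7)  ,  E,pi,sqrt(10 ), sqrt(17),5 ]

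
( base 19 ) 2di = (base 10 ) 987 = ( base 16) 3db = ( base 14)507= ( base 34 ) t1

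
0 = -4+4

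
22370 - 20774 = 1596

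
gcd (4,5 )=1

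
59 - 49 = 10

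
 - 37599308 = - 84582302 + 46982994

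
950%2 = 0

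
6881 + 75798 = 82679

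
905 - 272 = 633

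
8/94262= 4/47131 = 0.00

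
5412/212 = 1353/53=25.53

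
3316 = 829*4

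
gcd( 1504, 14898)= 2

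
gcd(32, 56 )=8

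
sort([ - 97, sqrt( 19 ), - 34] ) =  [-97, - 34, sqrt (19)] 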